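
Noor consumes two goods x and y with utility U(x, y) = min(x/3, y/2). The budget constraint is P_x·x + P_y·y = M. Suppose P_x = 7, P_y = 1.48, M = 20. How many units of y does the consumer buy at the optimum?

Leontief preferences: the optimum is at the kink where x/3 = y/2, i.e. y = (2/3)·x.
Budget: P_x·x + P_y·(2/3)·x = M, so (3·P_x + 2·P_y)·x = 3·M.
Demand: x*(P_x,P_y,M) = 3·M/(3·P_x + 2·P_y), y* = 2·M/(3·P_x + 2·P_y).
Here 3·7 + 2·1.48 = 23.96, giving y* = 1.6694.

y* = 1.6694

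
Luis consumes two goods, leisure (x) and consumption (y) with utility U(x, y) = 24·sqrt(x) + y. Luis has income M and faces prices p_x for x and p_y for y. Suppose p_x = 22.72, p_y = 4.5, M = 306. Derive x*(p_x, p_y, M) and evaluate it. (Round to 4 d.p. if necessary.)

x* = 5.649

Set MRS = p_x/p_y: 12·x^(−1/2) = p_x/p_y.
Solve: √x = 12·p_y/p_x, so x*(p_x,p_y) = (12·p_y/p_x)², and y* = (M − p_x·x*)/p_y.
Plugging in: x* = (12·4.5/22.72)² = 5.649.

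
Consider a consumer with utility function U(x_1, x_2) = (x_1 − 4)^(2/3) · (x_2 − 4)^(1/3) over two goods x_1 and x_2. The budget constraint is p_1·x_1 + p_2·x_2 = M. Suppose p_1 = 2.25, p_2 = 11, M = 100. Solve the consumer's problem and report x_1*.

MRS = 2·(x_2−4)/(x_1−4). Tangency with p_1/p_2 gives x_2−4 = (1/2)·(p_1/p_2)·(x_1−4).
After buying the subsistence bundle (4, 4), a share 2/3 of the remaining income goes to x_1: x_1* = 4 + 2/3·(M − 4p_1 − 4p_2)/p_1.
Discretionary income = 100 − 4·2.25 − 4·11 = 47; x_1* = 4 + 2/3·47/2.25 = 17.9259.

x_1* = 17.9259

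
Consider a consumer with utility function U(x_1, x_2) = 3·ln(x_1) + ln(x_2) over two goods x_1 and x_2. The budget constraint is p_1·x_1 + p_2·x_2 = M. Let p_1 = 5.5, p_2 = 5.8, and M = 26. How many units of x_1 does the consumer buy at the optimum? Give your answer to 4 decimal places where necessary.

x_1* = 3.5455

At p_1=5.5, p_2=5.8, M=26: x_1* = 0.75·26/5.5 = 3.5455.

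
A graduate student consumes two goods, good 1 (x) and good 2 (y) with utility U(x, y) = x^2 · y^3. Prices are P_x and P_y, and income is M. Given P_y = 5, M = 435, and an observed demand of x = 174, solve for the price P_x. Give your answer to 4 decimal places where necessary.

The MRS is (2/3)·y/x. Set MRS = P_x/P_y.
So 2·P_y·y = 3·P_x·x; combined with the budget, a share 0.4 of income goes to x.
Demand: x*(P_x,P_y,M) = 0.4·M/P_x and y* = 0.6·M/P_y.
Set x* = 174 in the demand function and solve for P_x: P_x = 1.

P_x = 1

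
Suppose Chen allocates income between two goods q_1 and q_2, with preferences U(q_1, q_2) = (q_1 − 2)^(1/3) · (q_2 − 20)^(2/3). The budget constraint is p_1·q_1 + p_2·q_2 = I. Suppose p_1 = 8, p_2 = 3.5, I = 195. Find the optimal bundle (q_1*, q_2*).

MRS = (1/2)·(q_2−20)/(q_1−2). Tangency with p_1/p_2 gives q_2−20 = 2·(p_1/p_2)·(q_1−2).
After buying the subsistence bundle (2, 20), a share 1/3 of the remaining income goes to q_1: q_1* = 2 + 1/3·(I − 2p_1 − 20p_2)/p_1.
Discretionary income = 195 − 2·8 − 20·3.5 = 109; q_1* = 2 + 1/3·109/8 = 6.5417; q_2* = 20 + 2/3·109/3.5 = 40.7619.

q_1* = 6.5417, q_2* = 40.7619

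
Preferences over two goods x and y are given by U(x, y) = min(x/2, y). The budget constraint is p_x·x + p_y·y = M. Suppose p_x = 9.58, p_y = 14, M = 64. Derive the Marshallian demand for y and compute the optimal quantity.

Leontief preferences: the optimum is at the kink where x/2 = y/1, i.e. y = (1/2)·x.
Budget: p_x·x + p_y·(1/2)·x = M, so (2·p_x + p_y)·x = 2·M.
Demand: x*(p_x,p_y,M) = 2·M/(2·p_x + p_y), y* = M/(2·p_x + p_y).
Here 2·9.58 + 14 = 33.16, giving y* = 1.93.

y* = 1.93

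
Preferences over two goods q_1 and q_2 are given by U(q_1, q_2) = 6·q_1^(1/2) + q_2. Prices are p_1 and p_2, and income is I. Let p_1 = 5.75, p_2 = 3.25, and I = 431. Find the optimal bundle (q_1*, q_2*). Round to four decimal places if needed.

q_1* = 2.8752, q_2* = 127.5284

Utility is quasi-linear in q_2; the FOC for q_1 is 3/√q_1 = p_1/p_2.
Thus q_1* = (3·p_2/p_1)² — independent of I — with the rest of income spent on q_2.
Plugging in: q_1* = (3·3.25/5.75)² = 2.8752, q_2* = 127.5284.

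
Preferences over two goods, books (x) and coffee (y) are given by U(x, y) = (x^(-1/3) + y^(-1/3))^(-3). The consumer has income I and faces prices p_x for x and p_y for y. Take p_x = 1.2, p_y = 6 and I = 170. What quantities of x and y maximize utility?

x* = 56.7723, y* = 16.9789

MRS = MU_x/MU_y = (y/x)^(4/3). Set equal to p_x/p_y.
Solve for the ratio: y/x = [p_x/p_y]^(0.75).
Substitute y = (y/x)·x into the budget: x* = I/(p_x + p_y·(y/x)).
Numerically y/x = 0.29907, so x* = 170/(1.2 + 6·0.29907) = 56.7723 and y* = 0.29907·56.7723 = 16.9789.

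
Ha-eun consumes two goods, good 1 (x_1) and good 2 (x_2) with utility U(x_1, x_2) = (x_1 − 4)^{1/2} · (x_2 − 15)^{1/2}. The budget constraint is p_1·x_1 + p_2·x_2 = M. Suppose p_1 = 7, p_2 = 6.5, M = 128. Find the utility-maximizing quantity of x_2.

This is Cobb-Douglas in (x_1−4, x_2−15): tangency gives 0.5·p_2·(x_2−15) = 0.5·p_1·(x_1−4).
Substituting into the budget: x_1* = 4 + 0.5·(M − 4·p_1 − 15·p_2)/p_1, and x_2* = 15 + 0.5·(…)/p_2.
Discretionary income = 128 − 4·7 − 15·6.5 = 2.5; x_2* = 15 + 0.5·2.5/6.5 = 15.1923.

x_2* = 15.1923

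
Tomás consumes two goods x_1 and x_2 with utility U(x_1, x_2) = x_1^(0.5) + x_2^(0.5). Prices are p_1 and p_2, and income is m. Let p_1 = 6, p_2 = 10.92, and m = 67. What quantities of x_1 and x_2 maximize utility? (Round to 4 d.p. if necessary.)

With the ratio pinned down, the budget gives x_1* = m/(p_1 + p_2·(x_2/x_1)) and x_2* = (x_2/x_1)·x_1*.
Numerically x_2/x_1 = 0.301896, so x_1* = 67/(6 + 10.92·0.301896) = 7.2069 and x_2* = 0.301896·7.2069 = 2.1757.

x_1* = 7.2069, x_2* = 2.1757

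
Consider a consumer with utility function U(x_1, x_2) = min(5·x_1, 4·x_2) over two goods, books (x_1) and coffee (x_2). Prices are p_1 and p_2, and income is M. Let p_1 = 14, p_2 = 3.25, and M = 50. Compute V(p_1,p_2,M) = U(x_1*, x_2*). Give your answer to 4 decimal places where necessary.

V = 13.8408

Leontief preferences: the optimum is at the kink where x_1/4 = x_2/5, i.e. x_2 = (5/4)·x_1.
Budget: p_1·x_1 + p_2·(5/4)·x_1 = M, so (4·p_1 + 5·p_2)·x_1 = 4·M.
Demand: x_1*(p_1,p_2,M) = 4·M/(4·p_1 + 5·p_2), x_2* = 5·M/(4·p_1 + 5·p_2).
Here 4·14 + 5·3.25 = 72.25, giving x_1* = 2.7682 and x_2* = 3.4602.
Utility at the optimum: U(2.7682, 3.4602) = 13.8408.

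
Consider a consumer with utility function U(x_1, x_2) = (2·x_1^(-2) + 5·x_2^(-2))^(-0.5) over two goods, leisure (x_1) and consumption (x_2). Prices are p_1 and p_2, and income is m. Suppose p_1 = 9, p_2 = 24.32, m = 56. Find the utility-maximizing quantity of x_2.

MU_x_1 ∝ 2·x_1^(-3), MU_x_2 ∝ 5·x_2^(-3), so MRS = (2/5)·(x_2/x_1)^(3) = p_1/p_2.
Solve for the ratio: x_2/x_1 = [(5/2)·p_1/p_2]^(1/3).
Substitute x_2 = (x_2/x_1)·x_1 into the budget: x_1* = m/(p_1 + p_2·(x_2/x_1)).
Numerically x_2/x_1 = 0.974405, so x_1* = 56/(9 + 24.32·0.974405) = 1.7127 and x_2* = 0.974405·1.7127 = 1.6688.

x_2* = 1.6688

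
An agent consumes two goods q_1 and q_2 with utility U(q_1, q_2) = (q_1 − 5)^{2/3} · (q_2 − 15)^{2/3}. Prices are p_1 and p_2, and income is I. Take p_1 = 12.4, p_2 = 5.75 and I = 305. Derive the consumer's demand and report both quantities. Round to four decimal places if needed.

q_1* = 11.3206, q_2* = 28.6304

This is Cobb-Douglas in (q_1−5, q_2−15): tangency gives 2/3·p_2·(q_2−15) = 2/3·p_1·(q_1−5).
After buying the subsistence bundle (5, 15), a share 0.5 of the remaining income goes to q_1: q_1* = 5 + 0.5·(I − 5p_1 − 15p_2)/p_1.
Discretionary income = 305 − 5·12.4 − 15·5.75 = 156.75; q_1* = 5 + 0.5·156.75/12.4 = 11.3206; q_2* = 15 + 0.5·156.75/5.75 = 28.6304.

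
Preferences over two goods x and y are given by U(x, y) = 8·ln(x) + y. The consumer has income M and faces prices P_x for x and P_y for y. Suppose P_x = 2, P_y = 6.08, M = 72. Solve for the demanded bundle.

At the given prices: x* = 8·6.08/2 = 24.32, and y* = 3.8421.

x* = 24.32, y* = 3.8421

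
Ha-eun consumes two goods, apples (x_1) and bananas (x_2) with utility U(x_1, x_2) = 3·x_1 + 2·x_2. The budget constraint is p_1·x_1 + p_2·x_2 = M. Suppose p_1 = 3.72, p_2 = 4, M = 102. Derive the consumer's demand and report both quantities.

x_1* = 27.4194, x_2* = 0

Perfect substitutes: compare marginal utility per dollar. 3/p_1 vs 2/p_2 → 0.8065 vs 0.5.
x_1 gives more utility per dollar, so spend all income on x_1: x_1* = M/p_1, x_2* = 0.
Numerically: x_1* = 27.4194, x_2* = 0.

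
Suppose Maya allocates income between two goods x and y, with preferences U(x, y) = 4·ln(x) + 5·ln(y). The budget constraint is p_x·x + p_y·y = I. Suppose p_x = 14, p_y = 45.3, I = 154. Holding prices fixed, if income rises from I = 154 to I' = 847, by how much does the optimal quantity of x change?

The MRS is (4/5)·y/x. Set MRS = p_x/p_y.
So 4·p_y·y = 5·p_x·x; combined with the budget, a share 4/9 of income goes to x.
Demand: x*(p_x,p_y,I) = 4/9·I/p_x and y* = 5/9·I/p_y.
At p_x=14, p_y=45.3, I=154: x* = 4/9·154/14 = 4.8889.
At I' = 847: x* = 26.8889. Change: 26.8889 − 4.8889 = 22.

Δx* = 22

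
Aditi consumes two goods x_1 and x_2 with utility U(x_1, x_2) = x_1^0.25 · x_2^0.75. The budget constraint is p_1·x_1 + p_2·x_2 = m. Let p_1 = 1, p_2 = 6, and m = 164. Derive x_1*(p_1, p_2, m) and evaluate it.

x_1* = 41

MU_x_1/MU_x_2 = (0.25·x_2)/(0.75·x_1); tangency sets this equal to p_1/p_2.
Rearranging, p_2·x_2 = 3·p_1·x_1. Substituting into the budget gives p_1·x_1·(1 + 3) = m.
Demand: x_1*(p_1,p_2,m) = 0.25·m/p_1 and x_2* = 0.75·m/p_2.
At p_1=1, p_2=6, m=164: x_1* = 0.25·164/1 = 41.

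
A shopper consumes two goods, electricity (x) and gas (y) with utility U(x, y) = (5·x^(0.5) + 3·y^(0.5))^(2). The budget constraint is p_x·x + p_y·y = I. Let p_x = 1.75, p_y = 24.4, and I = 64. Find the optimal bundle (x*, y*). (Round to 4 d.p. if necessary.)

x* = 35.6509, y* = 0.066

MU_x ∝ 5·x^(-0.5), MU_y ∝ 3·y^(-0.5), so MRS = (5/3)·(y/x)^(0.5) = p_x/p_y.
Hence y/x = ((3/5)·p_x/p_y)^(1/(0.5)), i.e. raised to the 2 power.
Substitute y = (y/x)·x into the budget: x* = I/(p_x + p_y·(y/x)).
Numerically y/x = 0.001852, so x* = 64/(1.75 + 24.4·0.001852) = 35.6509 and y* = 0.001852·35.6509 = 0.066.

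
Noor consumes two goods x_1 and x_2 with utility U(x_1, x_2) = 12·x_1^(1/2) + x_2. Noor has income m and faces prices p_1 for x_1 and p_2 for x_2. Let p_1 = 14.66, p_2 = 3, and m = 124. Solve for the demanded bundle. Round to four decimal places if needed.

Utility is quasi-linear in x_2; the FOC for x_1 is 6/√x_1 = p_1/p_2.
Solve: √x_1 = 6·p_2/p_1, so x_1*(p_1,p_2) = (6·p_2/p_1)², and x_2* = (m − p_1·x_1*)/p_2.
Plugging in: x_1* = (6·3/14.66)² = 1.5076, x_2* = 33.9663.

x_1* = 1.5076, x_2* = 33.9663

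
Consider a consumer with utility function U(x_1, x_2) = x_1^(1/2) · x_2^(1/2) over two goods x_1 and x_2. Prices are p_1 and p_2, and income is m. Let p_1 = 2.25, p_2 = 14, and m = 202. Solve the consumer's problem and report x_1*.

x_1* = 44.8889

MU_x_1/MU_x_2 = (0.5·x_2)/(0.5·x_1); tangency sets this equal to p_1/p_2.
So 0.5·p_2·x_2 = 0.5·p_1·x_1; combined with the budget, a share 0.5 of income goes to x_1.
Demand: x_1*(p_1,p_2,m) = 0.5·m/p_1 and x_2* = 0.5·m/p_2.
At p_1=2.25, p_2=14, m=202: x_1* = 0.5·202/2.25 = 44.8889.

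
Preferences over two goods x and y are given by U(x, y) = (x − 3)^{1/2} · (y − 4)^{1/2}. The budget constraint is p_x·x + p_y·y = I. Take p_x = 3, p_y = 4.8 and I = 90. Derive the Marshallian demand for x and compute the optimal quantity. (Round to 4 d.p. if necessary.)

x* = 13.3

This is Cobb-Douglas in (x−3, y−4): tangency gives 0.5·p_y·(y−4) = 0.5·p_x·(x−3).
After buying the subsistence bundle (3, 4), a share 0.5 of the remaining income goes to x: x* = 3 + 0.5·(I − 3p_x − 4p_y)/p_x.
Discretionary income = 90 − 3·3 − 4·4.8 = 61.8; x* = 3 + 0.5·61.8/3 = 13.3.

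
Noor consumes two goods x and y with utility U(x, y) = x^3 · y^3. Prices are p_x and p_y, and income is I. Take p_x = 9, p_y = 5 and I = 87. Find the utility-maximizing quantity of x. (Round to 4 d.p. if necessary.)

x* = 4.8333

Tangency: MRS = y/x = p_x/p_y.
Rearranging, p_y·y = p_x·x. Substituting into the budget gives p_x·x·(1 + 1) = I.
Demand: x*(p_x,p_y,I) = 0.5·I/p_x and y* = 0.5·I/p_y.
At p_x=9, p_y=5, I=87: x* = 0.5·87/9 = 4.8333.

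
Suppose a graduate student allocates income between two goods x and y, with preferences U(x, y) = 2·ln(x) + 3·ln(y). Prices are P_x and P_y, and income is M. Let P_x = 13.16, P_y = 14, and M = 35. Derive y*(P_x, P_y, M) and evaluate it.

y* = 1.5

MU_x/MU_y = (2·y)/(3·x); tangency sets this equal to P_x/P_y.
So 2·P_y·y = 3·P_x·x; combined with the budget, a share 0.4 of income goes to x.
Demand: x*(P_x,P_y,M) = 0.4·M/P_x and y* = 0.6·M/P_y.
At P_x=13.16, P_y=14, M=35: y* = 0.6·35/14 = 1.5.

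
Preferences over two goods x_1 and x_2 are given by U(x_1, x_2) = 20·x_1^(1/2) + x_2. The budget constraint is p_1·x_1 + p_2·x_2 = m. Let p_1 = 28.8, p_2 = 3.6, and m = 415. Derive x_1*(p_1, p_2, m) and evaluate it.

x_1* = 1.5625

Set MRS = p_1/p_2: 10·x_1^(−1/2) = p_1/p_2.
Solve: √x_1 = 10·p_2/p_1, so x_1*(p_1,p_2) = (10·p_2/p_1)², and x_2* = (m − p_1·x_1*)/p_2.
Plugging in: x_1* = (10·3.6/28.8)² = 1.5625.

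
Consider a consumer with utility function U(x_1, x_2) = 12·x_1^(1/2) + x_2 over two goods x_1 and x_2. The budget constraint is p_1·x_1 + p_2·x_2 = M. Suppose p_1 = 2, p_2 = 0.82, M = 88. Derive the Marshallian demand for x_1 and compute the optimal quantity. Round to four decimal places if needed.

Utility is quasi-linear in x_2; the FOC for x_1 is 6/√x_1 = p_1/p_2.
Thus x_1* = (6·p_2/p_1)² — independent of M — with the rest of income spent on x_2.
Plugging in: x_1* = (6·0.82/2)² = 6.0516.

x_1* = 6.0516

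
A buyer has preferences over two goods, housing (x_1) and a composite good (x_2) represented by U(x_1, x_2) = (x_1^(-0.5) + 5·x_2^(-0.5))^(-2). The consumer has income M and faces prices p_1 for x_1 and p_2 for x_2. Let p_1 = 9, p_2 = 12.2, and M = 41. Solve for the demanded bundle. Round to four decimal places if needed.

From the CES first-order condition, (1/5)·(x_2/x_1)^(1.5) = p_1/p_2.
Solve for the ratio: x_2/x_1 = [5·p_1/p_2]^(2/3).
Substitute x_2 = (x_2/x_1)·x_1 into the budget: x_1* = M/(p_1 + p_2·(x_2/x_1)).
Numerically x_2/x_1 = 2.387271, so x_1* = 41/(9 + 12.2·2.387271) = 1.0754 and x_2* = 2.387271·1.0754 = 2.5673.

x_1* = 1.0754, x_2* = 2.5673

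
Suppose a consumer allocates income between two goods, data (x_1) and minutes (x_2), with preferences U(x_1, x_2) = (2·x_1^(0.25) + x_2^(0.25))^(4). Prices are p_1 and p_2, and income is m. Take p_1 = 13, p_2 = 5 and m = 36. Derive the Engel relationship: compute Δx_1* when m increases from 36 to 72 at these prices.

Δx_1* = 1.7916

MRS = MU_x_1/MU_x_2 = 2·(x_2/x_1)^(0.75). Set equal to p_1/p_2.
Hence x_2/x_1 = ((1/2)·p_1/p_2)^(1/(0.75)), i.e. raised to the 4/3 power.
With the ratio pinned down, the budget gives x_1* = m/(p_1 + p_2·(x_2/x_1)) and x_2* = (x_2/x_1)·x_1*.
Numerically x_2/x_1 = 1.418811, so x_1* = 36/(13 + 5·1.418811) = 1.7916.
At m' = 72: x_1* = 3.5831. Change: 3.5831 − 1.7916 = 1.7916.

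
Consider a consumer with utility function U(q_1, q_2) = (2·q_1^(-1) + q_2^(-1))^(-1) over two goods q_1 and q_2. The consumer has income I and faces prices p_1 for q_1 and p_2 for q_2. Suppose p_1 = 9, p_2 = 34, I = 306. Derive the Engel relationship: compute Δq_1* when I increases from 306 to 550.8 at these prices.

Δq_1* = 11.4557

MRS = MU_q_1/MU_q_2 = 2·(q_2/q_1)^(2). Set equal to p_1/p_2.
Hence q_2/q_1 = ((1/2)·p_1/p_2)^(1/(2)), i.e. raised to the 0.5 power.
Substitute q_2 = (q_2/q_1)·q_1 into the budget: q_1* = I/(p_1 + p_2·(q_2/q_1)).
Numerically q_2/q_1 = 0.363803, so q_1* = 306/(9 + 34·0.363803) = 14.3196.
At I' = 550.8: q_1* = 25.7753. Change: 25.7753 − 14.3196 = 11.4557.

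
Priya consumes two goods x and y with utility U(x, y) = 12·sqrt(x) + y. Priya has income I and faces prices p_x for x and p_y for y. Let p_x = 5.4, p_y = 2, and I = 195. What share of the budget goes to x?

Thus x* = (6·p_y/p_x)² — independent of I — with the rest of income spent on y.
Plugging in: x* = (6·2/5.4)² = 4.9383, y* = 84.1667.
Expenditure on x: 5.4·4.9383 = 26.6667; share = 0.1368.

share on x = 0.1368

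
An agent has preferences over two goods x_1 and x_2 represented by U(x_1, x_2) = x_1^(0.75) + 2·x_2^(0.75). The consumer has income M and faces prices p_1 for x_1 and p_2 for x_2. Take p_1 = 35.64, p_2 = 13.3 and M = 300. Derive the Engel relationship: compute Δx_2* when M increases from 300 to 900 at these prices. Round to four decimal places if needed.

Δx_2* = 44.9667

MU_x_1 ∝ x_1^(-0.25), MU_x_2 ∝ 2·x_2^(-0.25), so MRS = (1/2)·(x_2/x_1)^(0.25) = p_1/p_2.
Hence x_2/x_1 = (2·p_1/p_2)^(1/(0.25)), i.e. raised to the 4 power.
With the ratio pinned down, the budget gives x_1* = M/(p_1 + p_2·(x_2/x_1)) and x_2* = (x_2/x_1)·x_1*.
Numerically x_2/x_1 = 825.019475, so x_1* = 300/(35.64 + 13.3·825.019475) = 0.0273 and x_2* = 825.019475·0.0273 = 22.4834.
At M' = 900: x_2* = 67.4501. Change: 67.4501 − 22.4834 = 44.9667.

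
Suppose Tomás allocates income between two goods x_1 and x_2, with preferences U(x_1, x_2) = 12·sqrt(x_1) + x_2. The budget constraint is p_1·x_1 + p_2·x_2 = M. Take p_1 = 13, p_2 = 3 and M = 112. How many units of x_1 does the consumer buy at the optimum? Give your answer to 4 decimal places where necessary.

Solve: √x_1 = 6·p_2/p_1, so x_1*(p_1,p_2) = (6·p_2/p_1)², and x_2* = (M − p_1·x_1*)/p_2.
Plugging in: x_1* = (6·3/13)² = 1.9172.

x_1* = 1.9172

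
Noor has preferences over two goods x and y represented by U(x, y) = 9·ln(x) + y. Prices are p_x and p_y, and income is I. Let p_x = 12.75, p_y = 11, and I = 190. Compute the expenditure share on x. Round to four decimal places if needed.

share on x = 0.5211

Set MRS = p_x/p_y: (9/x)/1 = p_x/p_y.
So x*(p_x,p_y) = 9·p_y/p_x, independent of income; and y* = (I − 9·p_y)/p_y.
At the given prices: x* = 9·11/12.75 = 7.7647, and y* = 8.2727.
Expenditure on x: 12.75·7.7647 = 99; share = 0.5211.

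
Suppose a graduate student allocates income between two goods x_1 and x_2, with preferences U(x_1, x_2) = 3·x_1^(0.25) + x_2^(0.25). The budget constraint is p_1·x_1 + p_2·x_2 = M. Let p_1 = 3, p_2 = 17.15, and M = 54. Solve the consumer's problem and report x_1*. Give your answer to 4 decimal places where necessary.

x_1* = 15.9397

MU_x_1 ∝ 3·x_1^(-0.75), MU_x_2 ∝ x_2^(-0.75), so MRS = 3·(x_2/x_1)^(0.75) = p_1/p_2.
Hence x_2/x_1 = ((1/3)·p_1/p_2)^(1/(0.75)), i.e. raised to the 4/3 power.
Substitute x_2 = (x_2/x_1)·x_1 into the budget: x_1* = M/(p_1 + p_2·(x_2/x_1)).
Numerically x_2/x_1 = 0.022611, so x_1* = 54/(3 + 17.15·0.022611) = 15.9397.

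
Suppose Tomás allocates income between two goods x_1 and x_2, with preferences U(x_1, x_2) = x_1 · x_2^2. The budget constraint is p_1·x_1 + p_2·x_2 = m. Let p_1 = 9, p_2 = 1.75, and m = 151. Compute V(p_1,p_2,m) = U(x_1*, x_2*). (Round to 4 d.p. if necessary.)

The MRS is (1/2)·x_2/x_1. Set MRS = p_1/p_2.
Rearranging, p_2·x_2 = 2·p_1·x_1. Substituting into the budget gives p_1·x_1·(1 + 2) = m.
Demand: x_1*(p_1,p_2,m) = 1/3·m/p_1 and x_2* = 2/3·m/p_2.
At p_1=9, p_2=1.75, m=151: x_1* = 1/3·151/9 = 5.5926, x_2* = 57.5238.
Utility at the optimum: U(5.5926, 57.5238) = 18505.8255.

V = 18505.8255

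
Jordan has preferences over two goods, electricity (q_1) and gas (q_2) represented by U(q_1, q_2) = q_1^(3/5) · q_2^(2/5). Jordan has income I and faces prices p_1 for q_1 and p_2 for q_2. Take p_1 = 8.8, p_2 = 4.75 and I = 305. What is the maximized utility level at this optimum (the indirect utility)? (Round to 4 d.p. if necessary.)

V = 22.6281

Tangency: MRS = (3/2)·q_2/q_1 = p_1/p_2.
So 0.6·p_2·q_2 = 0.4·p_1·q_1; combined with the budget, a share 0.6 of income goes to q_1.
Demand: q_1*(p_1,p_2,I) = 0.6·I/p_1 and q_2* = 0.4·I/p_2.
At p_1=8.8, p_2=4.75, I=305: q_1* = 0.6·305/8.8 = 20.7955, q_2* = 25.6842.
Utility at the optimum: U(20.7955, 25.6842) = 22.6281.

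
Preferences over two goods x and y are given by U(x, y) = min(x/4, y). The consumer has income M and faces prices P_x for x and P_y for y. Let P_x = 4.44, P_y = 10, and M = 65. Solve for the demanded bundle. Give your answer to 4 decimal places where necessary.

x* = 9.366, y* = 2.3415

Demand: x*(P_x,P_y,M) = 4·M/(4·P_x + P_y), y* = M/(4·P_x + P_y).
Here 4·4.44 + 10 = 27.76, giving x* = 9.366 and y* = 2.3415.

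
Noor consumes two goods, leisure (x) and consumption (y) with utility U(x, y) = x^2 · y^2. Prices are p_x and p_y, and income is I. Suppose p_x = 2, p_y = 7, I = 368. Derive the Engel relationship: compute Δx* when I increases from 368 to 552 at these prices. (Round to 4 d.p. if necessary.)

MU_x/MU_y = (2·y)/(2·x); tangency sets this equal to p_x/p_y.
So 2·p_y·y = 2·p_x·x; combined with the budget, a share 0.5 of income goes to x.
Demand: x*(p_x,p_y,I) = 0.5·I/p_x and y* = 0.5·I/p_y.
At p_x=2, p_y=7, I=368: x* = 0.5·368/2 = 92.
At I' = 552: x* = 138. Change: 138 − 92 = 46.

Δx* = 46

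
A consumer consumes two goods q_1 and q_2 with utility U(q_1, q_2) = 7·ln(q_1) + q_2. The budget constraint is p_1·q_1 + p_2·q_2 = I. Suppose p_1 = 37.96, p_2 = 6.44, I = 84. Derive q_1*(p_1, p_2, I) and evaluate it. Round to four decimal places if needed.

q_1* = 1.1876

MU_q_1 = 7/q_1, MU_q_2 = 1. Tangency: 7/q_1 = p_1/p_2.
So q_1*(p_1,p_2) = 7·p_2/p_1, independent of income; and q_2* = (I − 7·p_2)/p_2.
At the given prices: q_1* = 7·6.44/37.96 = 1.1876.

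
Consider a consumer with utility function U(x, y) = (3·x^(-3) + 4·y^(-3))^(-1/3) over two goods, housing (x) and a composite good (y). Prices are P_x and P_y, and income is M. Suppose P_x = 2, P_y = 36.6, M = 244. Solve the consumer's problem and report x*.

MU_x ∝ 3·x^(-4), MU_y ∝ 4·y^(-4), so MRS = (3/4)·(y/x)^(4) = P_x/P_y.
Solve for the ratio: y/x = [(4/3)·P_x/P_y]^(0.25).
Substitute y = (y/x)·x into the budget: x* = M/(P_x + P_y·(y/x)).
Numerically y/x = 0.519543, so x* = 244/(2 + 36.6·0.519543) = 11.6106.

x* = 11.6106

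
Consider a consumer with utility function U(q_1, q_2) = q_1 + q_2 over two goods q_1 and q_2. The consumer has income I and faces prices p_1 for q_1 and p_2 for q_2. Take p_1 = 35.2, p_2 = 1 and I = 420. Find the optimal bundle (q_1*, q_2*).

Linear utility — the consumer picks whichever good has higher MU/price: 1/35.2 = 0.0284 vs 1/1 = 1.
q_2 gives more utility per dollar, so spend all income on q_2: q_2* = I/p_2, q_1* = 0.
Numerically: q_1* = 0, q_2* = 420.

q_1* = 0, q_2* = 420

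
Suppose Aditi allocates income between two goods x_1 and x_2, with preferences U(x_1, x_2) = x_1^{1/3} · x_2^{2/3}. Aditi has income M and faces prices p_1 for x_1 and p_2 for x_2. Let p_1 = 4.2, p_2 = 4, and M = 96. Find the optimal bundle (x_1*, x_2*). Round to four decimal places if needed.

Demand: x_1*(p_1,p_2,M) = 1/3·M/p_1 and x_2* = 2/3·M/p_2.
At p_1=4.2, p_2=4, M=96: x_1* = 1/3·96/4.2 = 7.619, x_2* = 16.

x_1* = 7.619, x_2* = 16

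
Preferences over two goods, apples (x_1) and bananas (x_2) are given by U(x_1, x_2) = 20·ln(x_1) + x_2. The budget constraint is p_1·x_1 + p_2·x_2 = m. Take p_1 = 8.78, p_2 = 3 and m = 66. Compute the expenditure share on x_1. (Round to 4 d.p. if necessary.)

share on x_1 = 0.9091

Set MRS = p_1/p_2: (20/x_1)/1 = p_1/p_2.
So x_1*(p_1,p_2) = 20·p_2/p_1, independent of income; and x_2* = (m − 20·p_2)/p_2.
At the given prices: x_1* = 20·3/8.78 = 6.8337, and x_2* = 2.
Expenditure on x_1: 8.78·6.8337 = 60; share = 0.9091.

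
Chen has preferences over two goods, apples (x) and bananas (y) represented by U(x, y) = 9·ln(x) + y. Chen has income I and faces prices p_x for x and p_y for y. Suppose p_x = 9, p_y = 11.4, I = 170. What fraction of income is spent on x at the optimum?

So x*(p_x,p_y) = 9·p_y/p_x, independent of income; and y* = (I − 9·p_y)/p_y.
At the given prices: x* = 9·11.4/9 = 11.4, and y* = 5.9123.
Expenditure on x: 9·11.4 = 102.6; share = 0.6035.

share on x = 0.6035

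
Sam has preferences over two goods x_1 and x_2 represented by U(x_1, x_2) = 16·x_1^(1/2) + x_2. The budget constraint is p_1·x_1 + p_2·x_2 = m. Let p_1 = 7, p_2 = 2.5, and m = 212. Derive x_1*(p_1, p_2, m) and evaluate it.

Set MRS = p_1/p_2: 8·x_1^(−1/2) = p_1/p_2.
Thus x_1* = (8·p_2/p_1)² — independent of m — with the rest of income spent on x_2.
Plugging in: x_1* = (8·2.5/7)² = 8.1633.

x_1* = 8.1633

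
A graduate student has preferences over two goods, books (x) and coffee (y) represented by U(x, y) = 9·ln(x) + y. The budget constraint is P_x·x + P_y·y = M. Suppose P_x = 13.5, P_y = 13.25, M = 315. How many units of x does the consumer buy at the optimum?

x* = 8.8333

Set MRS = P_x/P_y: (9/x)/1 = P_x/P_y.
So x*(P_x,P_y) = 9·P_y/P_x, independent of income; and y* = (M − 9·P_y)/P_y.
At the given prices: x* = 9·13.25/13.5 = 8.8333.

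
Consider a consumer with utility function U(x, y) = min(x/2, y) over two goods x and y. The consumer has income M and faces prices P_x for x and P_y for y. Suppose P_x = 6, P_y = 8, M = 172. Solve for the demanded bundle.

With perfect complements, no substitution: consume in ratio x:y = 2:1.
Budget: P_x·x + P_y·(1/2)·x = M, so (2·P_x + P_y)·x = 2·M.
Demand: x*(P_x,P_y,M) = 2·M/(2·P_x + P_y), y* = M/(2·P_x + P_y).
Here 2·6 + 8 = 20, giving x* = 17.2 and y* = 8.6.

x* = 17.2, y* = 8.6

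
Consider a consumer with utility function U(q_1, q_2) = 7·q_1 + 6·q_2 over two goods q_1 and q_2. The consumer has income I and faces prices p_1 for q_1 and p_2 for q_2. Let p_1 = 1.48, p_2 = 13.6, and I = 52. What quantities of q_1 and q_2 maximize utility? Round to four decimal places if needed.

q_1* = 35.1351, q_2* = 0

Perfect substitutes: compare marginal utility per dollar. 7/p_1 vs 6/p_2 → 4.7297 vs 0.4412.
q_1 gives more utility per dollar, so spend all income on q_1: q_1* = I/p_1, q_2* = 0.
Numerically: q_1* = 35.1351, q_2* = 0.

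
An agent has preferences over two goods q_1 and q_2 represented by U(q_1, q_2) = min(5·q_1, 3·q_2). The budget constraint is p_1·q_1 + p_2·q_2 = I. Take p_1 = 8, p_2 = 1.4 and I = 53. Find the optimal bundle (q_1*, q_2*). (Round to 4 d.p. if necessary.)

q_1* = 5.129, q_2* = 8.5484

Leontief preferences: the optimum is at the kink where q_1/3 = q_2/5, i.e. q_2 = (5/3)·q_1.
Budget: p_1·q_1 + p_2·(5/3)·q_1 = I, so (3·p_1 + 5·p_2)·q_1 = 3·I.
Demand: q_1*(p_1,p_2,I) = 3·I/(3·p_1 + 5·p_2), q_2* = 5·I/(3·p_1 + 5·p_2).
Here 3·8 + 5·1.4 = 31, giving q_1* = 5.129 and q_2* = 8.5484.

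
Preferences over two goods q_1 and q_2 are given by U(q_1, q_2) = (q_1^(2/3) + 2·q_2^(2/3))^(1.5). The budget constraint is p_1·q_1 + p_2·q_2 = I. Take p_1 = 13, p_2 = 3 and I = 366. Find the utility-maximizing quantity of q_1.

From the CES first-order condition, (1/2)·(q_2/q_1)^(1/3) = p_1/p_2.
Hence q_2/q_1 = (2·p_1/p_2)^(1/(1/3)), i.e. raised to the 3 power.
With the ratio pinned down, the budget gives q_1* = I/(p_1 + p_2·(q_2/q_1)) and q_2* = (q_2/q_1)·q_1*.
Numerically q_2/q_1 = 650.962963, so q_1* = 366/(13 + 3·650.962963) = 0.1862.

q_1* = 0.1862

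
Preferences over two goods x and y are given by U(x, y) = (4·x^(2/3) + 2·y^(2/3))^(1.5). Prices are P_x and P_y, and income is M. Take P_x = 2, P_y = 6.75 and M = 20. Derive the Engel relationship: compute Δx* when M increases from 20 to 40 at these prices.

Δx* = 9.8915

MU_x ∝ 4·x^(-1/3), MU_y ∝ 2·y^(-1/3), so MRS = 2·(y/x)^(1/3) = P_x/P_y.
Solve for the ratio: y/x = [(1/2)·P_x/P_y]^(3).
With the ratio pinned down, the budget gives x* = M/(P_x + P_y·(y/x)) and y* = (y/x)·x*.
Numerically y/x = 0.003252, so x* = 20/(2 + 6.75·0.003252) = 9.8915.
At M' = 40: x* = 19.7829. Change: 19.7829 − 9.8915 = 9.8915.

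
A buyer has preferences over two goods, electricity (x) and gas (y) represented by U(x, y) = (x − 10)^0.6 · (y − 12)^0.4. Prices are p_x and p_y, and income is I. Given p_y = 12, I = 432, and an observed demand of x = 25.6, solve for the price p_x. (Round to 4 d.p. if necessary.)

p_x = 8

MRS = (3/2)·(y−12)/(x−10). Tangency with p_x/p_y gives y−12 = (2/3)·(p_x/p_y)·(x−10).
Substituting into the budget: x* = 10 + 0.6·(I − 10·p_x − 12·p_y)/p_x, and y* = 12 + 0.4·(…)/p_y.
Set x* = 25.6 in the demand function and solve for p_x: p_x = 8.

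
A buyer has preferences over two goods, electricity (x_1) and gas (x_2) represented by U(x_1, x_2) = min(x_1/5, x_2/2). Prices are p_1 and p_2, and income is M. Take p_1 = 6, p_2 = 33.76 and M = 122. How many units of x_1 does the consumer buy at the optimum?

x_1* = 6.2551

Here 5·6 + 2·33.76 = 97.52, giving x_1* = 6.2551.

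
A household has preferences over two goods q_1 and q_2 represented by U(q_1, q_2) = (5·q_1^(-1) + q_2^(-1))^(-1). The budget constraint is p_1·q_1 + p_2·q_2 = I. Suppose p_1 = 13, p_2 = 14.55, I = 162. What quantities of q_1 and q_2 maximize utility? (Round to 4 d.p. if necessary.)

q_1* = 8.4593, q_2* = 3.5759

From the CES first-order condition, 5·(q_2/q_1)^(2) = p_1/p_2.
Solve for the ratio: q_2/q_1 = [(1/5)·p_1/p_2]^(0.5).
Substitute q_2 = (q_2/q_1)·q_1 into the budget: q_1* = I/(p_1 + p_2·(q_2/q_1)).
Numerically q_2/q_1 = 0.422722, so q_1* = 162/(13 + 14.55·0.422722) = 8.4593 and q_2* = 0.422722·8.4593 = 3.5759.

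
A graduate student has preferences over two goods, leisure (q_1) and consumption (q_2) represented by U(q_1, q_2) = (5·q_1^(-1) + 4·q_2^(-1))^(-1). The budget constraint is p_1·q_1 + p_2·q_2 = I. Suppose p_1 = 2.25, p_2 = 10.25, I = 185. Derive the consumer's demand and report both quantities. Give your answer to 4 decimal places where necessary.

q_1* = 28.2644, q_2* = 11.8444

MRS = MU_q_1/MU_q_2 = (5/4)·(q_2/q_1)^(2). Set equal to p_1/p_2.
Solve for the ratio: q_2/q_1 = [(4/5)·p_1/p_2]^(0.5).
With the ratio pinned down, the budget gives q_1* = I/(p_1 + p_2·(q_2/q_1)) and q_2* = (q_2/q_1)·q_1*.
Numerically q_2/q_1 = 0.419058, so q_1* = 185/(2.25 + 10.25·0.419058) = 28.2644 and q_2* = 0.419058·28.2644 = 11.8444.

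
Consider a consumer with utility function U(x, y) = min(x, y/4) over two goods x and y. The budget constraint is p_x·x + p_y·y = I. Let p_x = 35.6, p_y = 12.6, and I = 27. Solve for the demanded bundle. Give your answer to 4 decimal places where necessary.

x* = 0.314, y* = 1.2558

Demand: x*(p_x,p_y,I) = I/(p_x + 4·p_y), y* = 4·I/(p_x + 4·p_y).
Here 35.6 + 4·12.6 = 86, giving x* = 0.314 and y* = 1.2558.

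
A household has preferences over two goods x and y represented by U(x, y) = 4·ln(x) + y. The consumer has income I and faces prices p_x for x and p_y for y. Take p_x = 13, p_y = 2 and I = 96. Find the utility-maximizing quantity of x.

So x*(p_x,p_y) = 4·p_y/p_x, independent of income; and y* = (I − 4·p_y)/p_y.
At the given prices: x* = 4·2/13 = 0.6154.

x* = 0.6154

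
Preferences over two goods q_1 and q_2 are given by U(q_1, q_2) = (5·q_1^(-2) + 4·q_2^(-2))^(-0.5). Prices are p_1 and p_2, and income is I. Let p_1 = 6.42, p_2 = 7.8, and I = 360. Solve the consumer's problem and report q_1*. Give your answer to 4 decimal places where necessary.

q_1* = 27.2606

MRS = MU_q_1/MU_q_2 = (5/4)·(q_2/q_1)^(3). Set equal to p_1/p_2.
Hence q_2/q_1 = ((4/5)·p_1/p_2)^(1/(3)), i.e. raised to the 1/3 power.
Substitute q_2 = (q_2/q_1)·q_1 into the budget: q_1* = I/(p_1 + p_2·(q_2/q_1)).
Numerically q_2/q_1 = 0.869982, so q_1* = 360/(6.42 + 7.8·0.869982) = 27.2606.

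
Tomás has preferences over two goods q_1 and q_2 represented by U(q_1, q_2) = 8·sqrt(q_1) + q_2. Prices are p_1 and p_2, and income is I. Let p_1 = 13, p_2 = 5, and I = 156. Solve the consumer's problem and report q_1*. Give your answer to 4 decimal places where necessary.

q_1* = 2.3669

Utility is quasi-linear in q_2; the FOC for q_1 is 4/√q_1 = p_1/p_2.
Thus q_1* = (4·p_2/p_1)² — independent of I — with the rest of income spent on q_2.
Plugging in: q_1* = (4·5/13)² = 2.3669.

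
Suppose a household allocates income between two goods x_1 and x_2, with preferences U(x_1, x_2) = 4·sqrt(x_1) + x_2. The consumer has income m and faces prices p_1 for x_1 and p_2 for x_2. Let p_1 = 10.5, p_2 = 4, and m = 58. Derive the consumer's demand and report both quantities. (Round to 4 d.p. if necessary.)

x_1* = 0.5805, x_2* = 12.9762

MU_x_1 = 2/√x_1, MU_x_2 = 1. Tangency: 2/√x_1 = p_1/p_2.
Solve: √x_1 = 2·p_2/p_1, so x_1*(p_1,p_2) = (2·p_2/p_1)², and x_2* = (m − p_1·x_1*)/p_2.
Plugging in: x_1* = (2·4/10.5)² = 0.5805, x_2* = 12.9762.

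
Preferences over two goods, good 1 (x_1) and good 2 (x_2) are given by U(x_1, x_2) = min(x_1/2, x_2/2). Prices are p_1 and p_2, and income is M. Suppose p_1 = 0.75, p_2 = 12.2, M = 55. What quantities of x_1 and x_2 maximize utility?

x_1* = 4.2471, x_2* = 4.2471

Demand: x_1*(p_1,p_2,M) = 2·M/(2·p_1 + 2·p_2), x_2* = 2·M/(2·p_1 + 2·p_2).
Here 2·0.75 + 2·12.2 = 25.9, giving x_1* = 4.2471 and x_2* = 4.2471.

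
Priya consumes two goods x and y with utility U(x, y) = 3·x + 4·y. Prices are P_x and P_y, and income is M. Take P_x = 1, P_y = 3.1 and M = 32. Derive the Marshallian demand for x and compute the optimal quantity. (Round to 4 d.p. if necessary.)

x gives more utility per dollar, so spend all income on x: x* = M/P_x, y* = 0.
Numerically: x* = 32, y* = 0.

x* = 32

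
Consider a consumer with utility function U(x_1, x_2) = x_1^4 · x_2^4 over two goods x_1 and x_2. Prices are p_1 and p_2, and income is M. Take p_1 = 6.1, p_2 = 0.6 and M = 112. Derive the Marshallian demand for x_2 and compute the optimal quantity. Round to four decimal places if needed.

MU_x_1/MU_x_2 = (4·x_2)/(4·x_1); tangency sets this equal to p_1/p_2.
So 4·p_2·x_2 = 4·p_1·x_1; combined with the budget, a share 0.5 of income goes to x_1.
Demand: x_1*(p_1,p_2,M) = 0.5·M/p_1 and x_2* = 0.5·M/p_2.
At p_1=6.1, p_2=0.6, M=112: x_2* = 0.5·112/0.6 = 93.3333.

x_2* = 93.3333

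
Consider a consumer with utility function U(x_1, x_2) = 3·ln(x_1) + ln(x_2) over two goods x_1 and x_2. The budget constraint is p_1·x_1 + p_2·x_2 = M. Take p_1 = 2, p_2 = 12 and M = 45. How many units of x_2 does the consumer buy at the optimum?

The MRS is 3·x_2/x_1. Set MRS = p_1/p_2.
Rearranging, p_2·x_2 = (1/3)·p_1·x_1. Substituting into the budget gives p_1·x_1·(1 + (1/3)) = M.
Demand: x_1*(p_1,p_2,M) = 0.75·M/p_1 and x_2* = 0.25·M/p_2.
At p_1=2, p_2=12, M=45: x_2* = 0.25·45/12 = 0.9375.

x_2* = 0.9375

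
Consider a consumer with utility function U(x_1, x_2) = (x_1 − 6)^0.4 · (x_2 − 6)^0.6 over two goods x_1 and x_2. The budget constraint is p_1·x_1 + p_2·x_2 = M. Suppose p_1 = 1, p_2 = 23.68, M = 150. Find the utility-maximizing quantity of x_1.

x_1* = 6.768

After buying the subsistence bundle (6, 6), a share 0.4 of the remaining income goes to x_1: x_1* = 6 + 0.4·(M − 6p_1 − 6p_2)/p_1.
Discretionary income = 150 − 6·1 − 6·23.68 = 1.92; x_1* = 6 + 0.4·1.92/1 = 6.768.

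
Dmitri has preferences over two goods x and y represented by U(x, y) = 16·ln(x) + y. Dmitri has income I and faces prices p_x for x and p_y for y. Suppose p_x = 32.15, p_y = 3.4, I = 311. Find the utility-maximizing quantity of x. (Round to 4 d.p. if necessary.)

MU_x = 16/x, MU_y = 1. Tangency: 16/x = p_x/p_y.
So x*(p_x,p_y) = 16·p_y/p_x, independent of income; and y* = (I − 16·p_y)/p_y.
At the given prices: x* = 16·3.4/32.15 = 1.6921.

x* = 1.6921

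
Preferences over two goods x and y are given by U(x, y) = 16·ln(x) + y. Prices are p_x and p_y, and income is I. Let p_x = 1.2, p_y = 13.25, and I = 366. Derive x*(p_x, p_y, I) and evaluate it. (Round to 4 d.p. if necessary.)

x* = 176.6667

MU_x = 16/x, MU_y = 1. Tangency: 16/x = p_x/p_y.
So x*(p_x,p_y) = 16·p_y/p_x, independent of income; and y* = (I − 16·p_y)/p_y.
At the given prices: x* = 16·13.25/1.2 = 176.6667.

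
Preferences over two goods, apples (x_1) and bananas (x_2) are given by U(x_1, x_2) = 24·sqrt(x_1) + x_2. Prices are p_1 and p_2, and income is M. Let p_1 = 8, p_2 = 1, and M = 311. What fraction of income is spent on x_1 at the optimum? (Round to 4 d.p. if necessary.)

share on x_1 = 0.0579

MU_x_1 = 12/√x_1, MU_x_2 = 1. Tangency: 12/√x_1 = p_1/p_2.
Thus x_1* = (12·p_2/p_1)² — independent of M — with the rest of income spent on x_2.
Plugging in: x_1* = (12·1/8)² = 2.25, x_2* = 293.
Expenditure on x_1: 8·2.25 = 18; share = 0.0579.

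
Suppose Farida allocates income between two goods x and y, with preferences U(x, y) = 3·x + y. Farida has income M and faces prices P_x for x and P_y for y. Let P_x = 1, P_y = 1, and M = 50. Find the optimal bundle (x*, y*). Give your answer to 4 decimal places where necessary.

Perfect substitutes: compare marginal utility per dollar. 3/P_x vs 1/P_y → 3 vs 1.
x gives more utility per dollar, so spend all income on x: x* = M/P_x, y* = 0.
Numerically: x* = 50, y* = 0.

x* = 50, y* = 0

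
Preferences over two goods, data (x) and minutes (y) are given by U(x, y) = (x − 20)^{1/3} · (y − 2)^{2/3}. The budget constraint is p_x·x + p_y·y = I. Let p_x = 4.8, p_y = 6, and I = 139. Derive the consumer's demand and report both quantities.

Substituting into the budget: x* = 20 + 1/3·(I − 20·p_x − 2·p_y)/p_x, and y* = 2 + 2/3·(…)/p_y.
Discretionary income = 139 − 20·4.8 − 2·6 = 31; x* = 20 + 1/3·31/4.8 = 22.1528; y* = 2 + 2/3·31/6 = 5.4444.

x* = 22.1528, y* = 5.4444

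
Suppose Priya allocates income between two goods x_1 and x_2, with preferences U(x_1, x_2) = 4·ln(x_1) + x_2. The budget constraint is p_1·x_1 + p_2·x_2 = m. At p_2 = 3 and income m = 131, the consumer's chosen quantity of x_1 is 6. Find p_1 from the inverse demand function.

MU_x_1 = 4/x_1, MU_x_2 = 1. Tangency: 4/x_1 = p_1/p_2.
So x_1*(p_1,p_2) = 4·p_2/p_1, independent of income; and x_2* = (m − 4·p_2)/p_2.
Set x_1* = 6 in the demand function and solve for p_1: p_1 = 2.

p_1 = 2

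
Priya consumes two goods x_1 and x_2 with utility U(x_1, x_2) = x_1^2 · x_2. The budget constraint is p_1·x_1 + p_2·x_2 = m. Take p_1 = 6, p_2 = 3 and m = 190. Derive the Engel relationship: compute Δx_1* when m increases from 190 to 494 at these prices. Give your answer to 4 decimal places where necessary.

Δx_1* = 33.7778

At p_1=6, p_2=3, m=190: x_1* = 2/3·190/6 = 21.1111.
At m' = 494: x_1* = 54.8889. Change: 54.8889 − 21.1111 = 33.7778.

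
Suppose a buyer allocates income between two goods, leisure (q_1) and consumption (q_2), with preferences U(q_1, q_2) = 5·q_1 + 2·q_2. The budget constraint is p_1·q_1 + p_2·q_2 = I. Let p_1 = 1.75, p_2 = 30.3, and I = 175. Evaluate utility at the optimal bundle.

V = 500

Numerically: q_1* = 100, q_2* = 0.
Utility at the optimum: U(100, 0) = 500.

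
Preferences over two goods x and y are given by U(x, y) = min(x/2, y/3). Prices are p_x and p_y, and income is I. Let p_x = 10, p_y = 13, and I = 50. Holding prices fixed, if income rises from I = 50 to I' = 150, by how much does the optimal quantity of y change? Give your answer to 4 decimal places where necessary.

Δy* = 5.0847

With perfect complements, no substitution: consume in ratio x:y = 2:3.
Budget: p_x·x + p_y·(3/2)·x = I, so (2·p_x + 3·p_y)·x = 2·I.
Demand: x*(p_x,p_y,I) = 2·I/(2·p_x + 3·p_y), y* = 3·I/(2·p_x + 3·p_y).
Here 2·10 + 3·13 = 59, giving y* = 2.5424.
At I' = 150: y* = 7.6271. Change: 7.6271 − 2.5424 = 5.0847.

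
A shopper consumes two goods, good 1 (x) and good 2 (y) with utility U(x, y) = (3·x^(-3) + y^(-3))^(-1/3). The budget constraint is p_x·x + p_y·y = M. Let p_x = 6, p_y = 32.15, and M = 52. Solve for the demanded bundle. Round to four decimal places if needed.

From the CES first-order condition, 3·(y/x)^(4) = p_x/p_y.
Solve for the ratio: y/x = [(1/3)·p_x/p_y]^(0.25).
With the ratio pinned down, the budget gives x* = M/(p_x + p_y·(y/x)) and y* = (y/x)·x*.
Numerically y/x = 0.499416, so x* = 52/(6 + 32.15·0.499416) = 2.3576 and y* = 0.499416·2.3576 = 1.1774.

x* = 2.3576, y* = 1.1774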